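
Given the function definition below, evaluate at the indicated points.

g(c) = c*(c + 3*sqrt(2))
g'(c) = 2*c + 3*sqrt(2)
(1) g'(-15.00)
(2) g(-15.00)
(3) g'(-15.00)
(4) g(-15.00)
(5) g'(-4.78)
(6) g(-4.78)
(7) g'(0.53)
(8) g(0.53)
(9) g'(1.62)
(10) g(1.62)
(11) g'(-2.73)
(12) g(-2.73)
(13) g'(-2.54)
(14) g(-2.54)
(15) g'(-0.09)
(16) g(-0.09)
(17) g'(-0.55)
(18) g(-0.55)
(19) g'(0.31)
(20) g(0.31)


(1) = -25.76
(2) = 161.36
(3) = -25.76
(4) = 161.36
(5) = -5.32
(6) = 2.57
(7) = 5.30
(8) = 2.53
(9) = 7.48
(10) = 9.50
(11) = -1.22
(12) = -4.13
(13) = -0.84
(14) = -4.32
(15) = 4.06
(16) = -0.37
(17) = 3.14
(18) = -2.03
(19) = 4.86
(20) = 1.41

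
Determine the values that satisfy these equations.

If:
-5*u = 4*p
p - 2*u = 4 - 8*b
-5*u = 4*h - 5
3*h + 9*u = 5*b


Then:
b = 141/412
h = 715/412
p = 50/103
u = -40/103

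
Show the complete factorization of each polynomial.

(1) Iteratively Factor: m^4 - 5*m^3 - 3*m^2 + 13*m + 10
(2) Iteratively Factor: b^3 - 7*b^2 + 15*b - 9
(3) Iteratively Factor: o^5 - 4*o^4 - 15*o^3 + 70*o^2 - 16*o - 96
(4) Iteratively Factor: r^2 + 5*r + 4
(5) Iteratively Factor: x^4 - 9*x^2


(1) = (m - 5)*(m^3 - 3*m - 2) = (m - 5)*(m + 1)*(m^2 - m - 2) = (m - 5)*(m - 2)*(m + 1)*(m + 1)
(2) = (b - 1)*(b^2 - 6*b + 9) = (b - 3)*(b - 1)*(b - 3)
(3) = (o - 3)*(o^4 - o^3 - 18*o^2 + 16*o + 32) = (o - 3)*(o + 4)*(o^3 - 5*o^2 + 2*o + 8) = (o - 3)*(o - 2)*(o + 4)*(o^2 - 3*o - 4) = (o - 4)*(o - 3)*(o - 2)*(o + 4)*(o + 1)
(4) = (r + 1)*(r + 4)
(5) = (x)*(x^3 - 9*x) = x^2*(x^2 - 9) = x^2*(x + 3)*(x - 3)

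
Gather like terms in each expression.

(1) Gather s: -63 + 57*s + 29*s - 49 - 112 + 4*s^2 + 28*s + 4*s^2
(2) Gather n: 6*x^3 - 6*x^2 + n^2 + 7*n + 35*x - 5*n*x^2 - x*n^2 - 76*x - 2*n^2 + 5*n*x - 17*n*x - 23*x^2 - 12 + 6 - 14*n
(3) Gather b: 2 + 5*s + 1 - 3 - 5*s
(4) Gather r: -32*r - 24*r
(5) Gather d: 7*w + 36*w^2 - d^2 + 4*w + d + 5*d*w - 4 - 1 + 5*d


(1) = 8*s^2 + 114*s - 224
(2) = n^2*(-x - 1) + n*(-5*x^2 - 12*x - 7) + 6*x^3 - 29*x^2 - 41*x - 6
(3) = 0
(4) = -56*r
(5) = -d^2 + d*(5*w + 6) + 36*w^2 + 11*w - 5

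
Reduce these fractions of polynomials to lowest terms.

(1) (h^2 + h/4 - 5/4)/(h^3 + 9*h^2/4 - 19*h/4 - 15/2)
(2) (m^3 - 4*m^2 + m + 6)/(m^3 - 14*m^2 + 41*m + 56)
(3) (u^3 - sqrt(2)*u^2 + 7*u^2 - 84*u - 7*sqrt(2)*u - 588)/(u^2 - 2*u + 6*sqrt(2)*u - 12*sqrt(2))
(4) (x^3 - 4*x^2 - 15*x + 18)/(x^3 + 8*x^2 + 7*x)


(1) = (h - 1)/(h^2 + h - 6)
(2) = (m^2 - 5*m + 6)/(m^2 - 15*m + 56)
(3) = (u^2 + u*(7 - 7*sqrt(2)) - 49*sqrt(2))/(u - 2)
(4) = (x^3 - 4*x^2 - 15*x + 18)/(x^3 + 8*x^2 + 7*x)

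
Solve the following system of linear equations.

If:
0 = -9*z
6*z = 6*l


Then:
l = 0
z = 0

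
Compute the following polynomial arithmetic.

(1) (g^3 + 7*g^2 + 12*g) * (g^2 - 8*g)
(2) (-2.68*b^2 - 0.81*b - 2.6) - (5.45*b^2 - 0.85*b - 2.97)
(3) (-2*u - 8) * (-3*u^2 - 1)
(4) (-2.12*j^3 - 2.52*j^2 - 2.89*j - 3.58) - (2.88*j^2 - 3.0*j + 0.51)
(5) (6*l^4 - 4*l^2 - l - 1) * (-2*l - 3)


(1) = g^5 - g^4 - 44*g^3 - 96*g^2
(2) = -8.13*b^2 + 0.04*b + 0.37
(3) = 6*u^3 + 24*u^2 + 2*u + 8
(4) = -2.12*j^3 - 5.4*j^2 + 0.11*j - 4.09
(5) = -12*l^5 - 18*l^4 + 8*l^3 + 14*l^2 + 5*l + 3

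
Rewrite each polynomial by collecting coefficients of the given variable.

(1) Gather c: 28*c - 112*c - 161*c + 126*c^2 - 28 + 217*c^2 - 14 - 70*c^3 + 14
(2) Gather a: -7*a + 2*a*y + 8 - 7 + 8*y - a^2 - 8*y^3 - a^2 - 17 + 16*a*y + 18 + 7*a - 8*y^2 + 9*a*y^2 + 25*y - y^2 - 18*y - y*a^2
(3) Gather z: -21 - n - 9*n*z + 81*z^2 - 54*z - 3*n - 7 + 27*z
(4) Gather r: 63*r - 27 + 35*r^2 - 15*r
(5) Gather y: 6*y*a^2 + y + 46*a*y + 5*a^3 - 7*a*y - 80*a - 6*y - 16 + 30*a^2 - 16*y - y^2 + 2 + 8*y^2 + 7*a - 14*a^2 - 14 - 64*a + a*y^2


(1) = -70*c^3 + 343*c^2 - 245*c - 28
(2) = a^2*(-y - 2) + a*(9*y^2 + 18*y) - 8*y^3 - 9*y^2 + 15*y + 2
(3) = -4*n + 81*z^2 + z*(-9*n - 27) - 28
(4) = 35*r^2 + 48*r - 27
(5) = 5*a^3 + 16*a^2 - 137*a + y^2*(a + 7) + y*(6*a^2 + 39*a - 21) - 28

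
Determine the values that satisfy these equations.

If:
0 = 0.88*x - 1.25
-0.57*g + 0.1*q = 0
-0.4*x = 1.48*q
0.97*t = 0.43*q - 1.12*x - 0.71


Then:
g = -0.07
q = -0.38
t = -2.54
x = 1.42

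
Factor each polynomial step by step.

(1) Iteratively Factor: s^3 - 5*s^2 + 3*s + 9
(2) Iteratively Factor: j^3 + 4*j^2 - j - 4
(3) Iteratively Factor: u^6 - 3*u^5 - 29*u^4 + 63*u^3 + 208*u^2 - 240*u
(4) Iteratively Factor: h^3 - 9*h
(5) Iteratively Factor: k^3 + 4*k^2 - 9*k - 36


(1) = (s + 1)*(s^2 - 6*s + 9) = (s - 3)*(s + 1)*(s - 3)
(2) = (j + 1)*(j^2 + 3*j - 4) = (j + 1)*(j + 4)*(j - 1)
(3) = (u + 4)*(u^5 - 7*u^4 - u^3 + 67*u^2 - 60*u) = (u - 5)*(u + 4)*(u^4 - 2*u^3 - 11*u^2 + 12*u) = u*(u - 5)*(u + 4)*(u^3 - 2*u^2 - 11*u + 12) = u*(u - 5)*(u - 4)*(u + 4)*(u^2 + 2*u - 3) = u*(u - 5)*(u - 4)*(u - 1)*(u + 4)*(u + 3)
(4) = (h + 3)*(h^2 - 3*h) = (h - 3)*(h + 3)*(h)
(5) = (k + 4)*(k^2 - 9) = (k + 3)*(k + 4)*(k - 3)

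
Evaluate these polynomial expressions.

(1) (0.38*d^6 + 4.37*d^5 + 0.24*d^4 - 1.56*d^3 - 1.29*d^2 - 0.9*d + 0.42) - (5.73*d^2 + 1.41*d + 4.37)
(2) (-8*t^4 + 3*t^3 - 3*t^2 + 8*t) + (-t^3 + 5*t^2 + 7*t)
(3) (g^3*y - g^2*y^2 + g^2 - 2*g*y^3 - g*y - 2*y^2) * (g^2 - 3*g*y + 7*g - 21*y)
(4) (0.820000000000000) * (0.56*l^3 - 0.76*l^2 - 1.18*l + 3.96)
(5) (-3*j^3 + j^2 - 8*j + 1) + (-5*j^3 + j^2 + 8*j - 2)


(1) = 0.38*d^6 + 4.37*d^5 + 0.24*d^4 - 1.56*d^3 - 7.02*d^2 - 2.31*d - 3.95
(2) = -8*t^4 + 2*t^3 + 2*t^2 + 15*t
(3) = g^5*y - 4*g^4*y^2 + 7*g^4*y + g^4 + g^3*y^3 - 28*g^3*y^2 - 4*g^3*y + 7*g^3 + 6*g^2*y^4 + 7*g^2*y^3 + g^2*y^2 - 28*g^2*y + 42*g*y^4 + 6*g*y^3 + 7*g*y^2 + 42*y^3
(4) = 0.4592*l^3 - 0.6232*l^2 - 0.9676*l + 3.2472
(5) = -8*j^3 + 2*j^2 - 1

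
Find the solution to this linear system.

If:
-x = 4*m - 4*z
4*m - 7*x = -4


Then:
m = 7*z/8 - 1/8
x = z/2 + 1/2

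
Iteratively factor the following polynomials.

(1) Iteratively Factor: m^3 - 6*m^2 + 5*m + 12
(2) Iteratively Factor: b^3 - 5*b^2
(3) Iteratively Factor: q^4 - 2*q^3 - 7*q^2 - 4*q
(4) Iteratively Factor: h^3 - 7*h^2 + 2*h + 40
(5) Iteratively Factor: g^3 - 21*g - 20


(1) = (m + 1)*(m^2 - 7*m + 12) = (m - 3)*(m + 1)*(m - 4)
(2) = (b - 5)*(b^2) = b*(b - 5)*(b)
(3) = (q + 1)*(q^3 - 3*q^2 - 4*q) = q*(q + 1)*(q^2 - 3*q - 4) = q*(q + 1)^2*(q - 4)
(4) = (h + 2)*(h^2 - 9*h + 20) = (h - 4)*(h + 2)*(h - 5)
(5) = (g + 4)*(g^2 - 4*g - 5) = (g + 1)*(g + 4)*(g - 5)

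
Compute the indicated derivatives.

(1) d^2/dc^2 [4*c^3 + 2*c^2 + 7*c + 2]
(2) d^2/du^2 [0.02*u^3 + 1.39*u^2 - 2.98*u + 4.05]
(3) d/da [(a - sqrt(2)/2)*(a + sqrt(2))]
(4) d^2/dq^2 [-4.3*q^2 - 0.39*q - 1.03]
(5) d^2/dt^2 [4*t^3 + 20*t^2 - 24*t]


(1) = 24*c + 4
(2) = 0.12*u + 2.78
(3) = 2*a + sqrt(2)/2
(4) = -8.60000000000000
(5) = 24*t + 40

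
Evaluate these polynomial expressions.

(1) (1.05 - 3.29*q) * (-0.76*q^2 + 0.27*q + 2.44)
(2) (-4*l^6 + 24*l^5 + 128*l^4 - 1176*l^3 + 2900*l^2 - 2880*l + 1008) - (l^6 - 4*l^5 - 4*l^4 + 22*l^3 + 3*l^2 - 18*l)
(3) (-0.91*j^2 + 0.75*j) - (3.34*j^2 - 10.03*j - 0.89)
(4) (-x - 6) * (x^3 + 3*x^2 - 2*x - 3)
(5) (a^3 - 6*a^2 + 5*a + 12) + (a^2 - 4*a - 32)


(1) = 2.5004*q^3 - 1.6863*q^2 - 7.7441*q + 2.562
(2) = -5*l^6 + 28*l^5 + 132*l^4 - 1198*l^3 + 2897*l^2 - 2862*l + 1008
(3) = -4.25*j^2 + 10.78*j + 0.89
(4) = -x^4 - 9*x^3 - 16*x^2 + 15*x + 18
(5) = a^3 - 5*a^2 + a - 20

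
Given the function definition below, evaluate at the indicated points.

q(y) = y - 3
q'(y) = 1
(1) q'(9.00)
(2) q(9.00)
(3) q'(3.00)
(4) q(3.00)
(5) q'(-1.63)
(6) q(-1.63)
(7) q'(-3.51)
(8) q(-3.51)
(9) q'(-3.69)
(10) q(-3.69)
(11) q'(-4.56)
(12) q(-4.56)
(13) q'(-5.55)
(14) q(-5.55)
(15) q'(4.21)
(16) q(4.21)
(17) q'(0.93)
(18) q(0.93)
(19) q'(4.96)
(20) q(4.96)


(1) = 1.00
(2) = 6.00
(3) = 1.00
(4) = 0.00
(5) = 1.00
(6) = -4.63
(7) = 1.00
(8) = -6.51
(9) = 1.00
(10) = -6.69
(11) = 1.00
(12) = -7.56
(13) = 1.00
(14) = -8.55
(15) = 1.00
(16) = 1.21
(17) = 1.00
(18) = -2.07
(19) = 1.00
(20) = 1.96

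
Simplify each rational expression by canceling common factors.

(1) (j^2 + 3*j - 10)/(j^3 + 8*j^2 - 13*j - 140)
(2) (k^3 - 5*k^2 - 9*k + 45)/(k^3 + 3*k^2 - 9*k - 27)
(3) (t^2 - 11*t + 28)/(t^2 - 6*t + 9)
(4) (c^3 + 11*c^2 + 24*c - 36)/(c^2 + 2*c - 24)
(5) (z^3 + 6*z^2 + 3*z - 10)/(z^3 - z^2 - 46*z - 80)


(1) = (j - 2)/(j^2 + 3*j - 28)
(2) = (k - 5)/(k + 3)
(3) = (t^2 - 11*t + 28)/(t^2 - 6*t + 9)
(4) = (c^2 + 5*c - 6)/(c - 4)
(5) = (z - 1)/(z - 8)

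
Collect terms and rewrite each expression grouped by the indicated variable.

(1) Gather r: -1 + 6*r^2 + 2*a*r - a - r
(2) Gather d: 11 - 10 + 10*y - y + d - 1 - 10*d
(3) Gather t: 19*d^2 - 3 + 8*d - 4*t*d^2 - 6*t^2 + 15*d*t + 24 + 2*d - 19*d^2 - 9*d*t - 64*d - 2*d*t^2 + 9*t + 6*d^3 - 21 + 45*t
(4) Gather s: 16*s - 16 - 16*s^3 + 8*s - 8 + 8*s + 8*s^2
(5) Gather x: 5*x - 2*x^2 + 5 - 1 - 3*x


(1) = -a + 6*r^2 + r*(2*a - 1) - 1
(2) = -9*d + 9*y
(3) = 6*d^3 - 54*d + t^2*(-2*d - 6) + t*(-4*d^2 + 6*d + 54)
(4) = -16*s^3 + 8*s^2 + 32*s - 24
(5) = -2*x^2 + 2*x + 4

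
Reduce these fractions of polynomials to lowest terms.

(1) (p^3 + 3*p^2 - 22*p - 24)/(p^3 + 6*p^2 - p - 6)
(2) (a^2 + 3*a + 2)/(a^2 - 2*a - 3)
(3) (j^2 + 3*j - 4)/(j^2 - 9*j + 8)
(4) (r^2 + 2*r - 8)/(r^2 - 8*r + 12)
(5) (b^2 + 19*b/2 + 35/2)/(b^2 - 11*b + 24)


(1) = (p - 4)/(p - 1)
(2) = (a + 2)/(a - 3)
(3) = (j + 4)/(j - 8)
(4) = (r + 4)/(r - 6)
(5) = (2*b^2 + 19*b + 35)/(2*b^2 - 22*b + 48)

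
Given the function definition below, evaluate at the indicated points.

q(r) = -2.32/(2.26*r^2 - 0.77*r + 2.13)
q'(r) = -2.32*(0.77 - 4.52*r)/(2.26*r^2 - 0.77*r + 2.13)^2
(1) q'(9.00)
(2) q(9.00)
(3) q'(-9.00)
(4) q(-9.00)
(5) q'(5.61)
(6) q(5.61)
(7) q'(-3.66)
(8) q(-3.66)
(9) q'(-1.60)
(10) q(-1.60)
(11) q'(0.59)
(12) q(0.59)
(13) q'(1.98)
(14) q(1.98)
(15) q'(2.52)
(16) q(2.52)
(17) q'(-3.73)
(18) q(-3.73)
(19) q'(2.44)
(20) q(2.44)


(1) = 0.00
(2) = -0.01
(3) = -0.00
(4) = -0.01
(5) = 0.01
(6) = -0.03
(7) = -0.03
(8) = -0.07
(9) = -0.22
(10) = -0.25
(11) = 0.73
(12) = -0.94
(13) = 0.21
(14) = -0.25
(15) = 0.12
(16) = -0.16
(17) = -0.03
(18) = -0.06
(19) = 0.13
(20) = -0.17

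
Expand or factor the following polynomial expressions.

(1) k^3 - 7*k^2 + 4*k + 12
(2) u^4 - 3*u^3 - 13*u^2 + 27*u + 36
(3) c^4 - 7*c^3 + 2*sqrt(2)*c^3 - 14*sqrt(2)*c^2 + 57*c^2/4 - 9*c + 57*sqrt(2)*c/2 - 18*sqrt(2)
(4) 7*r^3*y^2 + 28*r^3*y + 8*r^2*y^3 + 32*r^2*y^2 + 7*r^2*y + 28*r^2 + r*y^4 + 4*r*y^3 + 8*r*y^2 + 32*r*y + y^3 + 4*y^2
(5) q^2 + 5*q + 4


(1) = (k - 6)*(k - 2)*(k + 1)
(2) = (u - 4)*(u - 3)*(u + 1)*(u + 3)
(3) = (c - 4)*(c - 3/2)^2*(c + 2*sqrt(2))
(4) = (r + y)*(7*r + y)*(y + 4)*(r*y + 1)
(5) = (q + 1)*(q + 4)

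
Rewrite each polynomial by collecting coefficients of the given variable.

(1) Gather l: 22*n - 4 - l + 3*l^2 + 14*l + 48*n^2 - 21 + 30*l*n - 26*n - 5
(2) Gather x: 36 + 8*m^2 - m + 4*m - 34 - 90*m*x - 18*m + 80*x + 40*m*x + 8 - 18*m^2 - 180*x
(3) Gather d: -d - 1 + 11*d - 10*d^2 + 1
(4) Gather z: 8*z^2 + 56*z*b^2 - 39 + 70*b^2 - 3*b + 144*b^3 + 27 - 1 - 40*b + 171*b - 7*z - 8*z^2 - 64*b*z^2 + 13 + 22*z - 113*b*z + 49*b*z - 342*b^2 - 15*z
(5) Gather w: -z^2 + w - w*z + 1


(1) = 3*l^2 + l*(30*n + 13) + 48*n^2 - 4*n - 30
(2) = -10*m^2 - 15*m + x*(-50*m - 100) + 10
(3) = -10*d^2 + 10*d
(4) = 144*b^3 - 272*b^2 - 64*b*z^2 + 128*b + z*(56*b^2 - 64*b)
(5) = w*(1 - z) - z^2 + 1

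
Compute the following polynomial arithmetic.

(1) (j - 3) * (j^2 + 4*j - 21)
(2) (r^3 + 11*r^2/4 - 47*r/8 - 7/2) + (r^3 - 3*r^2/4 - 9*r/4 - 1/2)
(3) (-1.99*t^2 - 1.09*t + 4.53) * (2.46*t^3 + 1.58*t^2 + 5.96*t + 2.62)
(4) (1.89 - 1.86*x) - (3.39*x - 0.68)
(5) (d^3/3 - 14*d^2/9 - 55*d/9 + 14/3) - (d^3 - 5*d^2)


(1) = j^3 + j^2 - 33*j + 63
(2) = 2*r^3 + 2*r^2 - 65*r/8 - 4
(3) = -4.8954*t^5 - 5.8256*t^4 - 2.4388*t^3 - 4.5528*t^2 + 24.143*t + 11.8686
(4) = 2.57 - 5.25*x
(5) = -2*d^3/3 + 31*d^2/9 - 55*d/9 + 14/3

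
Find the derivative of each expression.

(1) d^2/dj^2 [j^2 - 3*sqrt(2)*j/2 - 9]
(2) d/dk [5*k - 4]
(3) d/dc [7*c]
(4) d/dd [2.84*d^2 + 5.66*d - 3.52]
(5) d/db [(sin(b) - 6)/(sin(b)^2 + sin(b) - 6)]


(1) = 2
(2) = 5
(3) = 7
(4) = 5.68*d + 5.66
(5) = (12 - sin(b))*sin(b)*cos(b)/(sin(b)^2 + sin(b) - 6)^2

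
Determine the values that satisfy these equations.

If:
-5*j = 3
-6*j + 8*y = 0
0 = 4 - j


Then:
No Solution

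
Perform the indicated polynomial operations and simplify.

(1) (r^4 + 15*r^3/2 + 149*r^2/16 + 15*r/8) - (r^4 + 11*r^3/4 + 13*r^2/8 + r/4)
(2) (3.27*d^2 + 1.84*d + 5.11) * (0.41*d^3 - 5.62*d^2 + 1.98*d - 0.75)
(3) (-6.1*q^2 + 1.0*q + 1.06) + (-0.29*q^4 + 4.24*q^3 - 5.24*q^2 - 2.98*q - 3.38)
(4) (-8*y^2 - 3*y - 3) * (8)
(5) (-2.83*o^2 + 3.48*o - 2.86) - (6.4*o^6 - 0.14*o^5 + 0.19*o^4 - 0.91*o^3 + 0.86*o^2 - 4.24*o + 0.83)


(1) = 19*r^3/4 + 123*r^2/16 + 13*r/8
(2) = 1.3407*d^5 - 17.623*d^4 - 1.7711*d^3 - 27.5275*d^2 + 8.7378*d - 3.8325
(3) = -0.29*q^4 + 4.24*q^3 - 11.34*q^2 - 1.98*q - 2.32
(4) = -64*y^2 - 24*y - 24
(5) = -6.4*o^6 + 0.14*o^5 - 0.19*o^4 + 0.91*o^3 - 3.69*o^2 + 7.72*o - 3.69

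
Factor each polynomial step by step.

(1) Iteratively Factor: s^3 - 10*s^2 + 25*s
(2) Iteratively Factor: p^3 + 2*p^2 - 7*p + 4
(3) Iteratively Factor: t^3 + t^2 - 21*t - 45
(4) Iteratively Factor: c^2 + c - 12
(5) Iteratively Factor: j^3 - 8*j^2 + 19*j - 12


(1) = (s)*(s^2 - 10*s + 25) = s*(s - 5)*(s - 5)
(2) = (p - 1)*(p^2 + 3*p - 4) = (p - 1)*(p + 4)*(p - 1)
(3) = (t - 5)*(t^2 + 6*t + 9) = (t - 5)*(t + 3)*(t + 3)
(4) = (c + 4)*(c - 3)
(5) = (j - 3)*(j^2 - 5*j + 4) = (j - 3)*(j - 1)*(j - 4)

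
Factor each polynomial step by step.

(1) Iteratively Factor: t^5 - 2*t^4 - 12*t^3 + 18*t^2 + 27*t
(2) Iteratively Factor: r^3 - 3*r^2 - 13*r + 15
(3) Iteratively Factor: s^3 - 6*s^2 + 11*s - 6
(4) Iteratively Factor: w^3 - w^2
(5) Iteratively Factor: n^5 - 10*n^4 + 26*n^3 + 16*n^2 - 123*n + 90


(1) = (t - 3)*(t^4 + t^3 - 9*t^2 - 9*t) = (t - 3)*(t + 1)*(t^3 - 9*t) = (t - 3)*(t + 1)*(t + 3)*(t^2 - 3*t) = t*(t - 3)*(t + 1)*(t + 3)*(t - 3)
(2) = (r - 5)*(r^2 + 2*r - 3) = (r - 5)*(r - 1)*(r + 3)
(3) = (s - 3)*(s^2 - 3*s + 2) = (s - 3)*(s - 1)*(s - 2)
(4) = (w)*(w^2 - w) = w^2*(w - 1)
(5) = (n - 3)*(n^4 - 7*n^3 + 5*n^2 + 31*n - 30) = (n - 3)*(n + 2)*(n^3 - 9*n^2 + 23*n - 15) = (n - 3)*(n - 1)*(n + 2)*(n^2 - 8*n + 15) = (n - 5)*(n - 3)*(n - 1)*(n + 2)*(n - 3)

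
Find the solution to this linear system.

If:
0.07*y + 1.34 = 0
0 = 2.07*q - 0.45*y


Then:
q = -4.16
y = -19.14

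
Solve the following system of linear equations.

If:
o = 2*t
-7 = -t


Then:
o = 14
t = 7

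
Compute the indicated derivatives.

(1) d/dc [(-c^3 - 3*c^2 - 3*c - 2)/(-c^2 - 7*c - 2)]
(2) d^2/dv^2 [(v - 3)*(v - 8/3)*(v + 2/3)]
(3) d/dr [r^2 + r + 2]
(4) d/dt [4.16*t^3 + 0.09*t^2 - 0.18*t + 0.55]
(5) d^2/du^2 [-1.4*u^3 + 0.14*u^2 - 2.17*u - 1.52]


(1) = (c^4 + 14*c^3 + 24*c^2 + 8*c - 8)/(c^4 + 14*c^3 + 53*c^2 + 28*c + 4)
(2) = 6*v - 10
(3) = 2*r + 1
(4) = 12.48*t^2 + 0.18*t - 0.18
(5) = 0.28 - 8.4*u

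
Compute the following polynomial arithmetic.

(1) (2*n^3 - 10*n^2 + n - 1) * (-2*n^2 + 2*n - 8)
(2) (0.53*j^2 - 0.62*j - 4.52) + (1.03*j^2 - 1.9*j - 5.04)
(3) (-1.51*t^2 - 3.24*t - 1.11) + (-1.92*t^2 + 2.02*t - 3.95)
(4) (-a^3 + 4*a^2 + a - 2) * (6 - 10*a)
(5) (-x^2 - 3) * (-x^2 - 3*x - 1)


(1) = -4*n^5 + 24*n^4 - 38*n^3 + 84*n^2 - 10*n + 8
(2) = 1.56*j^2 - 2.52*j - 9.56
(3) = -3.43*t^2 - 1.22*t - 5.06
(4) = 10*a^4 - 46*a^3 + 14*a^2 + 26*a - 12
(5) = x^4 + 3*x^3 + 4*x^2 + 9*x + 3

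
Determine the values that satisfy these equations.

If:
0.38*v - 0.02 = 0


Then:
v = 0.05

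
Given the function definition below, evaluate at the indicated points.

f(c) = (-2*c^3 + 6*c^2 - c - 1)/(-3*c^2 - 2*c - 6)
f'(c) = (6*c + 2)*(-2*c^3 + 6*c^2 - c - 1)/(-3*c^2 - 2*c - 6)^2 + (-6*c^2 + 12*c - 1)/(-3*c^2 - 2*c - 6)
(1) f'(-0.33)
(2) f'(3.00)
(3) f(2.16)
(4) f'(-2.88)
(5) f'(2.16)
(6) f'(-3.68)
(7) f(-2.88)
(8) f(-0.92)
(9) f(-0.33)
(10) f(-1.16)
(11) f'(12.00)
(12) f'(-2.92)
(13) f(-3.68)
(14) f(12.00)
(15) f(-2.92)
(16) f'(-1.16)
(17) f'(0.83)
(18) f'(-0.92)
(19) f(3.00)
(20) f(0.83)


(1) = 0.99
(2) = 0.43
(3) = -0.19
(4) = 0.99
(5) = 0.24
(6) = 0.83
(7) = -3.96
(8) = -0.98
(9) = -0.01
(10) = -1.47
(11) = 0.66
(12) = 0.98
(13) = -4.68
(14) = 5.64
(15) = -4.00
(16) = 2.03
(17) = -0.41
(18) = 2.04
(19) = 0.10
(20) = -0.12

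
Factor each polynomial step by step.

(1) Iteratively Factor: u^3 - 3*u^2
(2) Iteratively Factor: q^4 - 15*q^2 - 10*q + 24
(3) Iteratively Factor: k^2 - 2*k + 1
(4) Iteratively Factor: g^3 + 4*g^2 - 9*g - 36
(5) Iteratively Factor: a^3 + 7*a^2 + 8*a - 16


(1) = (u - 3)*(u^2) = u*(u - 3)*(u)
(2) = (q + 3)*(q^3 - 3*q^2 - 6*q + 8) = (q - 1)*(q + 3)*(q^2 - 2*q - 8) = (q - 4)*(q - 1)*(q + 3)*(q + 2)
(3) = (k - 1)*(k - 1)
(4) = (g - 3)*(g^2 + 7*g + 12) = (g - 3)*(g + 4)*(g + 3)
(5) = (a + 4)*(a^2 + 3*a - 4) = (a + 4)^2*(a - 1)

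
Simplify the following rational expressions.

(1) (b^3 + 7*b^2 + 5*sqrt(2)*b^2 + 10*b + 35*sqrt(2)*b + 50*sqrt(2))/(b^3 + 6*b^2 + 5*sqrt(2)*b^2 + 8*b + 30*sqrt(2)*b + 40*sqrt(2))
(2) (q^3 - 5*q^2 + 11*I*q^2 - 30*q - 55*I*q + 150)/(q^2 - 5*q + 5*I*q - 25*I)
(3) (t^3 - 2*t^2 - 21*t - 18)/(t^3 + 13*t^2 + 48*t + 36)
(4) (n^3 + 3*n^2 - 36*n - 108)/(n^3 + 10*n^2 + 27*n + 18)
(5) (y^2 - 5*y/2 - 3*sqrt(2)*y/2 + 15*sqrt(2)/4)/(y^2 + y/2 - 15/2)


(1) = (b + 5)/(b + 4)
(2) = q + 6*I
(3) = (t^2 - 3*t - 18)/(t^2 + 12*t + 36)
(4) = (n - 6)/(n + 1)
(5) = (8*y - 12*sqrt(2))/(8*y + 24)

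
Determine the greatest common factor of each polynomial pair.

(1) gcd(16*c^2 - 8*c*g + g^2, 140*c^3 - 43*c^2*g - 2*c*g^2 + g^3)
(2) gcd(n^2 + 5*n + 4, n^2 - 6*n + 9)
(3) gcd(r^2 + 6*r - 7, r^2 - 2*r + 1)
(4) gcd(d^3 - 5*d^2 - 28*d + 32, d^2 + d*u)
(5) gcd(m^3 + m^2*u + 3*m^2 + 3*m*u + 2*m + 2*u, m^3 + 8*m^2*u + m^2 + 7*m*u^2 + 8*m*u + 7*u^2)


(1) = gcd((-4*c + g)^2, (-5*c + g)*(-4*c + g)*(7*c + g)) = 4*c - g
(2) = gcd((n + 1)*(n + 4), (n - 3)^2) = 1
(3) = gcd((r - 1)*(r + 7), (r - 1)^2) = r - 1
(4) = gcd((d - 8)*(d - 1)*(d + 4), d*(d + u)) = 1
(5) = gcd((m + 1)*(m + 2)*(m + u), (m + 1)*(m + u)*(m + 7*u)) = m^2 + m*u + m + u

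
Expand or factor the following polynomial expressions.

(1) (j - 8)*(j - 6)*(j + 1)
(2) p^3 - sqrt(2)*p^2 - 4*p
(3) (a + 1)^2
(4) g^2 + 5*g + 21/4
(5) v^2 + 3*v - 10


(1) = j^3 - 13*j^2 + 34*j + 48
(2) = p*(p - 2*sqrt(2))*(p + sqrt(2))
(3) = a^2 + 2*a + 1
(4) = (g + 3/2)*(g + 7/2)
(5) = (v - 2)*(v + 5)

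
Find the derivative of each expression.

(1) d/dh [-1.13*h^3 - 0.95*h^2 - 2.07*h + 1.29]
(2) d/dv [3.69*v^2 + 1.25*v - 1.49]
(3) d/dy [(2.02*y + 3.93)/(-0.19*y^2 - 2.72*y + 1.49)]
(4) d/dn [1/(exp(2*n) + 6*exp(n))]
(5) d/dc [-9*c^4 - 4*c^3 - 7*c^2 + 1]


(1) = -3.39*h^2 - 1.9*h - 2.07
(2) = 7.38*v + 1.25
(3) = (0.3838*y^2 + 1.4934*y + 13.6994)/(0.0361*y^4 + 1.0336*y^3 + 6.8322*y^2 - 8.1056*y + 2.2201)
(4) = 2*(-exp(n) - 3)*exp(-n)/(exp(n) + 6)^2
(5) = 2*c*(-18*c^2 - 6*c - 7)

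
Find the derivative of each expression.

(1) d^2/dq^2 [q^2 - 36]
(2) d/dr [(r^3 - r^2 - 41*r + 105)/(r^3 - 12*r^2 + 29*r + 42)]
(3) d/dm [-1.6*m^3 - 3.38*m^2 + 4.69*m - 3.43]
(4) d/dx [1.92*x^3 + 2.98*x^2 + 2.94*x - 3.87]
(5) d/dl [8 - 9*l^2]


(1) = 2
(2) = (-11*r^4 + 140*r^3 - 710*r^2 + 2436*r - 4767)/(r^6 - 24*r^5 + 202*r^4 - 612*r^3 - 167*r^2 + 2436*r + 1764)
(3) = -4.8*m^2 - 6.76*m + 4.69
(4) = 5.76*x^2 + 5.96*x + 2.94
(5) = -18*l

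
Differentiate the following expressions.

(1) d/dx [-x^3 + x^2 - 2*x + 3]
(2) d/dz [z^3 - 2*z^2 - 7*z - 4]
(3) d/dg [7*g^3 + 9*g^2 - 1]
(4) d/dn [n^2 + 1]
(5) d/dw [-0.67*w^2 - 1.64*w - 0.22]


(1) = -3*x^2 + 2*x - 2
(2) = 3*z^2 - 4*z - 7
(3) = 3*g*(7*g + 6)
(4) = 2*n
(5) = -1.34*w - 1.64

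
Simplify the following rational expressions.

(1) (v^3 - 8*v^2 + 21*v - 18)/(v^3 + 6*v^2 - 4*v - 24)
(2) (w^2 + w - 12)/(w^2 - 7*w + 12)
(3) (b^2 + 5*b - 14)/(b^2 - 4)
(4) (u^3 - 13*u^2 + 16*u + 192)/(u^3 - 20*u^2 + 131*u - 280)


(1) = (v^2 - 6*v + 9)/(v^2 + 8*v + 12)
(2) = (w + 4)/(w - 4)
(3) = (b + 7)/(b + 2)
(4) = (u^2 - 5*u - 24)/(u^2 - 12*u + 35)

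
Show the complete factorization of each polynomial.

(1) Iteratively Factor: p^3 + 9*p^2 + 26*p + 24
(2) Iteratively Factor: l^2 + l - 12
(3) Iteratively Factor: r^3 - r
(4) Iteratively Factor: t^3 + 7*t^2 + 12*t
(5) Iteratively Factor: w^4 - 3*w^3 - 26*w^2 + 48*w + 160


(1) = (p + 2)*(p^2 + 7*p + 12) = (p + 2)*(p + 3)*(p + 4)
(2) = (l + 4)*(l - 3)
(3) = (r - 1)*(r^2 + r) = (r - 1)*(r + 1)*(r)
(4) = (t)*(t^2 + 7*t + 12) = t*(t + 4)*(t + 3)
(5) = (w - 5)*(w^3 + 2*w^2 - 16*w - 32) = (w - 5)*(w + 2)*(w^2 - 16) = (w - 5)*(w + 2)*(w + 4)*(w - 4)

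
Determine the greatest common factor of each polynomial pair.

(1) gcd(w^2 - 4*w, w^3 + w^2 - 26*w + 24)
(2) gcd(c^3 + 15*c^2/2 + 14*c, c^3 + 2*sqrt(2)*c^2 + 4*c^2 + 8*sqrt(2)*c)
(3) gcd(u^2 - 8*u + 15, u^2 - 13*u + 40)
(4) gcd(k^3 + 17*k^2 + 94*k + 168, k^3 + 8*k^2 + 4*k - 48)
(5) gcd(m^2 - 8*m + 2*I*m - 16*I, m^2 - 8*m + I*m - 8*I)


(1) = w - 4
(2) = gcd(c*(c + 7/2)*(c + 4), c*(c + 4)*(c + 2*sqrt(2))) = c^2 + 4*c
(3) = gcd((u - 5)*(u - 3), (u - 8)*(u - 5)) = u - 5
(4) = k^2 + 10*k + 24
(5) = m - 8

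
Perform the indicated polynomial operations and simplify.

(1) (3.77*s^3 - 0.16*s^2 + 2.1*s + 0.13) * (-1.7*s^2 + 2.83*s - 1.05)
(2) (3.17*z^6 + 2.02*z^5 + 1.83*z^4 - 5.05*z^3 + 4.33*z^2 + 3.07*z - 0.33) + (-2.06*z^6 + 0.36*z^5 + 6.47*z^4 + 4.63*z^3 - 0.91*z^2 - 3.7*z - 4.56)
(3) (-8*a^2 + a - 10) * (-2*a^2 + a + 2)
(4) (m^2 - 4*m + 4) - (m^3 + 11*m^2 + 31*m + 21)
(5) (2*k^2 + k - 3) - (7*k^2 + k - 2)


(1) = -6.409*s^5 + 10.9411*s^4 - 7.9813*s^3 + 5.89*s^2 - 1.8371*s - 0.1365
(2) = 1.11*z^6 + 2.38*z^5 + 8.3*z^4 - 0.42*z^3 + 3.42*z^2 - 0.63*z - 4.89
(3) = 16*a^4 - 10*a^3 + 5*a^2 - 8*a - 20
(4) = -m^3 - 10*m^2 - 35*m - 17
(5) = -5*k^2 - 1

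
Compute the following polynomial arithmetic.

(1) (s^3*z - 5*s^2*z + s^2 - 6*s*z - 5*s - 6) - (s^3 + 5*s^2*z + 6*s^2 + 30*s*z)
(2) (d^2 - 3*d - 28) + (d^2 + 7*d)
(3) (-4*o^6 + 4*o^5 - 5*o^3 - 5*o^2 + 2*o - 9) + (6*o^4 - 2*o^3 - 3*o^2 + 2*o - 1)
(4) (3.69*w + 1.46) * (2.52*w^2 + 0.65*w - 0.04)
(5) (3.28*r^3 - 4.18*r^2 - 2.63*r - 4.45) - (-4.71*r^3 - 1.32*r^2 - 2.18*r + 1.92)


(1) = s^3*z - s^3 - 10*s^2*z - 5*s^2 - 36*s*z - 5*s - 6
(2) = 2*d^2 + 4*d - 28
(3) = -4*o^6 + 4*o^5 + 6*o^4 - 7*o^3 - 8*o^2 + 4*o - 10
(4) = 9.2988*w^3 + 6.0777*w^2 + 0.8014*w - 0.0584
(5) = 7.99*r^3 - 2.86*r^2 - 0.45*r - 6.37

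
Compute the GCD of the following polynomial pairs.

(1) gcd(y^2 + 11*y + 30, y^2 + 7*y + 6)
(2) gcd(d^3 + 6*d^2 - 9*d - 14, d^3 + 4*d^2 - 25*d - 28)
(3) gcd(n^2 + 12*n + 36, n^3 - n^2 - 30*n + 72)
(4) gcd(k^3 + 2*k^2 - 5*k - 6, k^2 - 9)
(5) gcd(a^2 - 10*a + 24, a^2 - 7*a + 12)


(1) = gcd((y + 5)*(y + 6), (y + 1)*(y + 6)) = y + 6
(2) = d^2 + 8*d + 7
(3) = n + 6
(4) = k + 3
(5) = a - 4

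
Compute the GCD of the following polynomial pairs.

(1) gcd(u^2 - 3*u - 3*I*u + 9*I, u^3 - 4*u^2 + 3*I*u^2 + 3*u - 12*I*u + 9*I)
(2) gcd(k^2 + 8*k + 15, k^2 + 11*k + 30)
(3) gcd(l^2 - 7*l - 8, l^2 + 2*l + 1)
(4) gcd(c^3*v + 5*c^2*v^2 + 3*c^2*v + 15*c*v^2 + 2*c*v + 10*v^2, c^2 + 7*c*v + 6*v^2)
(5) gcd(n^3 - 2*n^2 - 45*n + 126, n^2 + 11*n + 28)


(1) = gcd((u - 3)*(u - 3*I), (u - 3)*(u - 1)*(u + 3*I)) = u - 3
(2) = k + 5
(3) = gcd((l - 8)*(l + 1), (l + 1)^2) = l + 1
(4) = 1
(5) = n + 7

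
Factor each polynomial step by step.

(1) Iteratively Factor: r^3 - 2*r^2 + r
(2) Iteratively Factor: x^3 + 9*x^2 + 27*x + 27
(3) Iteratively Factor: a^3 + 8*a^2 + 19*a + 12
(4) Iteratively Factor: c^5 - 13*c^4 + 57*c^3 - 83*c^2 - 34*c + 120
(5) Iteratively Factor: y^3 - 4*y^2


(1) = (r)*(r^2 - 2*r + 1) = r*(r - 1)*(r - 1)
(2) = (x + 3)*(x^2 + 6*x + 9) = (x + 3)^2*(x + 3)
(3) = (a + 4)*(a^2 + 4*a + 3) = (a + 3)*(a + 4)*(a + 1)
(4) = (c - 4)*(c^4 - 9*c^3 + 21*c^2 + c - 30) = (c - 4)*(c + 1)*(c^3 - 10*c^2 + 31*c - 30) = (c - 4)*(c - 2)*(c + 1)*(c^2 - 8*c + 15) = (c - 4)*(c - 3)*(c - 2)*(c + 1)*(c - 5)
(5) = (y)*(y^2 - 4*y) = y^2*(y - 4)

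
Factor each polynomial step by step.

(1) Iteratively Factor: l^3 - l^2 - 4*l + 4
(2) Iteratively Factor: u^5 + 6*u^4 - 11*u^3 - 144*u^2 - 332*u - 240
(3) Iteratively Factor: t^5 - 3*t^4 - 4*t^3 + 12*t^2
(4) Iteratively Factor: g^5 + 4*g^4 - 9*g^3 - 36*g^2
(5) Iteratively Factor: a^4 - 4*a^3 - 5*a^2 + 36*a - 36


(1) = (l + 2)*(l^2 - 3*l + 2) = (l - 2)*(l + 2)*(l - 1)
(2) = (u + 3)*(u^4 + 3*u^3 - 20*u^2 - 84*u - 80) = (u + 2)*(u + 3)*(u^3 + u^2 - 22*u - 40) = (u + 2)*(u + 3)*(u + 4)*(u^2 - 3*u - 10) = (u + 2)^2*(u + 3)*(u + 4)*(u - 5)
(3) = (t)*(t^4 - 3*t^3 - 4*t^2 + 12*t) = t*(t - 3)*(t^3 - 4*t) = t*(t - 3)*(t + 2)*(t^2 - 2*t) = t^2*(t - 3)*(t + 2)*(t - 2)
(4) = (g)*(g^4 + 4*g^3 - 9*g^2 - 36*g) = g^2*(g^3 + 4*g^2 - 9*g - 36) = g^2*(g + 3)*(g^2 + g - 12) = g^2*(g - 3)*(g + 3)*(g + 4)
(5) = (a - 2)*(a^3 - 2*a^2 - 9*a + 18) = (a - 2)^2*(a^2 - 9) = (a - 3)*(a - 2)^2*(a + 3)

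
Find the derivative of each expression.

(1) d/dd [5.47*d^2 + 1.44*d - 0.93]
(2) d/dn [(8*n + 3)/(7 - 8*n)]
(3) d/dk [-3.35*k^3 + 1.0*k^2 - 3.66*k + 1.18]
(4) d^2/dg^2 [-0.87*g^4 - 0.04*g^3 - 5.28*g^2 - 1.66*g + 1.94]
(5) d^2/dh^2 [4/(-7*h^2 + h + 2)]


(1) = 10.94*d + 1.44
(2) = 80/(8*n - 7)^2
(3) = -10.05*k^2 + 2.0*k - 3.66
(4) = -10.44*g^2 - 0.24*g - 10.56
(5) = 8*(-49*h^2 + 7*h + (14*h - 1)^2 + 14)/(-7*h^2 + h + 2)^3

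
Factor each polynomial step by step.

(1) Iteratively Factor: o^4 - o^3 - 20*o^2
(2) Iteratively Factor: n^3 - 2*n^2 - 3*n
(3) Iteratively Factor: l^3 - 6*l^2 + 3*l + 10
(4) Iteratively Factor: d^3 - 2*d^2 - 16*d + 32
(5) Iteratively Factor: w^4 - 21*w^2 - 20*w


(1) = (o + 4)*(o^3 - 5*o^2) = (o - 5)*(o + 4)*(o^2) = o*(o - 5)*(o + 4)*(o)
(2) = (n + 1)*(n^2 - 3*n) = n*(n + 1)*(n - 3)
(3) = (l + 1)*(l^2 - 7*l + 10) = (l - 5)*(l + 1)*(l - 2)
(4) = (d - 2)*(d^2 - 16) = (d - 2)*(d + 4)*(d - 4)
(5) = (w + 1)*(w^3 - w^2 - 20*w) = (w - 5)*(w + 1)*(w^2 + 4*w) = (w - 5)*(w + 1)*(w + 4)*(w)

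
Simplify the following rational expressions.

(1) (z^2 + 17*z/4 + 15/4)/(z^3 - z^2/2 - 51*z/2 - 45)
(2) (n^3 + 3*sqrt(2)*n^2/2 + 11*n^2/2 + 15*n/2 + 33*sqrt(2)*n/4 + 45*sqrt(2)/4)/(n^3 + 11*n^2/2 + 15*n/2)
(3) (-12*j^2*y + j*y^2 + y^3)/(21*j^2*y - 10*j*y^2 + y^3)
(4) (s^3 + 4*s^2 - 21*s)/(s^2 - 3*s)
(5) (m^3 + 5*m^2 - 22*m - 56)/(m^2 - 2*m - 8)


(1) = (4*z + 5)/(4*z^2 - 14*z - 60)
(2) = (8*n + 12*sqrt(2))/(8*n)
(3) = (4*j + y)/(-7*j + y)
(4) = s + 7
(5) = m + 7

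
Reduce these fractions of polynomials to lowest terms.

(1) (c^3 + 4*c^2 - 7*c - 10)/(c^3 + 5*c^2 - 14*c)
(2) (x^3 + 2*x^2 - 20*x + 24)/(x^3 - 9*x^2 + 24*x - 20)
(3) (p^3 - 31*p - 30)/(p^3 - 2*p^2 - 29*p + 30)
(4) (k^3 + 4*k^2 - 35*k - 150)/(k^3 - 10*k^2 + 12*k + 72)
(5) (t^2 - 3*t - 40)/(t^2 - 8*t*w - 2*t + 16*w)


(1) = (c^2 + 6*c + 5)/(c^2 + 7*c)
(2) = (x + 6)/(x - 5)
(3) = (p + 1)/(p - 1)
(4) = (k^2 + 10*k + 25)/(k^2 - 4*k - 12)
(5) = (t^2 - 3*t - 40)/(t^2 - 8*t*w - 2*t + 16*w)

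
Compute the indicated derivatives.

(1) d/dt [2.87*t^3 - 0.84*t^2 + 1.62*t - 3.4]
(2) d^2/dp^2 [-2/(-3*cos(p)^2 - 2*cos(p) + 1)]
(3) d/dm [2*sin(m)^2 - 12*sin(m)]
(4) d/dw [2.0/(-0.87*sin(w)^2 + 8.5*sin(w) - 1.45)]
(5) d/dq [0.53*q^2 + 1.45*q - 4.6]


(1) = 8.61*t^2 - 1.68*t + 1.62
(2) = (-72*sin(p)^4 + 68*sin(p)^2 + 41*cos(p) - 9*cos(3*p) + 32)/((cos(p) + 1)^3*(3*cos(p) - 1)^3)
(3) = 4*(sin(m) - 3)*cos(m)
(4) = (3.48*sin(w) - 17.0)*cos(w)/(0.87*sin(w)^2 - 8.5*sin(w) + 1.45)^2
(5) = 1.06*q + 1.45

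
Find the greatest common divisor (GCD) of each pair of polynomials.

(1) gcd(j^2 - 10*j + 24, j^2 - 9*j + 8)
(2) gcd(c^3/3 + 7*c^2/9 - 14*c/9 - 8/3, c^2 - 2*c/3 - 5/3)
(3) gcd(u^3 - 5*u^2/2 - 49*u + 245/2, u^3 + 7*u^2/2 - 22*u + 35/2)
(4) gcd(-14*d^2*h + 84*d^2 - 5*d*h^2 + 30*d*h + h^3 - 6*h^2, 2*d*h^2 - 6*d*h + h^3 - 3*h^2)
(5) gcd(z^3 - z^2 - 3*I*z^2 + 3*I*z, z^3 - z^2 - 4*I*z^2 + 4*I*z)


(1) = gcd((j - 6)*(j - 4), (j - 8)*(j - 1)) = 1
(2) = gcd((c/3 + 1)*(c - 2)*(c + 4/3), (c - 5/3)*(c + 1)) = 1
(3) = gcd((u - 7)*(u - 5/2)*(u + 7), (u - 5/2)*(u - 1)*(u + 7)) = u^2 + 9*u/2 - 35/2
(4) = gcd((-7*d + h)*(2*d + h)*(h - 6), h*(2*d + h)*(h - 3)) = 2*d + h
(5) = gcd(z*(z - 1)*(z - 3*I), z*(z - 1)*(z - 4*I)) = z^2 - z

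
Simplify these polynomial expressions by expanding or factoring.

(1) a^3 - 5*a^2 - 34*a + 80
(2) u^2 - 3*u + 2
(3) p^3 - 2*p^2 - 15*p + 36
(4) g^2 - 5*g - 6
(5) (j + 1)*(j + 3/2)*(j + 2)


(1) = (a - 8)*(a - 2)*(a + 5)
(2) = (u - 2)*(u - 1)
(3) = (p - 3)^2*(p + 4)
(4) = (g - 6)*(g + 1)
(5) = j^3 + 9*j^2/2 + 13*j/2 + 3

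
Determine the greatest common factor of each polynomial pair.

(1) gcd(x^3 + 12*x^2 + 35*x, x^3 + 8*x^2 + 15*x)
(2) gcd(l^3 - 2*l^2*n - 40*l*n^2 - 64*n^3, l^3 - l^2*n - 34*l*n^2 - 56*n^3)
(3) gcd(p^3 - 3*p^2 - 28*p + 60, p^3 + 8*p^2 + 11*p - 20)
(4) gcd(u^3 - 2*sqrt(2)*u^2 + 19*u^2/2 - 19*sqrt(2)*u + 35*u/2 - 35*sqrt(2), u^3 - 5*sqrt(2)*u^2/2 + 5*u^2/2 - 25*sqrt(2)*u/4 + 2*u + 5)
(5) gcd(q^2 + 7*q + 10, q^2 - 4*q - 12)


(1) = gcd(x*(x + 5)*(x + 7), x*(x + 3)*(x + 5)) = x^2 + 5*x
(2) = l^2 + 6*l*n + 8*n^2
(3) = p + 5
(4) = gcd((u + 5/2)*(u + 7)*(u - 2*sqrt(2)), (u + 5/2)*(u - 2*sqrt(2))*(u - sqrt(2)/2)) = u^2 + u*(5/2 - 2*sqrt(2)) - 5*sqrt(2)
(5) = gcd((q + 2)*(q + 5), (q - 6)*(q + 2)) = q + 2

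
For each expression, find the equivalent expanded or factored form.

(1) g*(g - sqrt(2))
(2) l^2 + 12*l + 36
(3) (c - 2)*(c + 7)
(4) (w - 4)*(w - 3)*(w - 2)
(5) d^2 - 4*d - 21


(1) = g^2 - sqrt(2)*g
(2) = (l + 6)^2
(3) = c^2 + 5*c - 14
(4) = w^3 - 9*w^2 + 26*w - 24
(5) = (d - 7)*(d + 3)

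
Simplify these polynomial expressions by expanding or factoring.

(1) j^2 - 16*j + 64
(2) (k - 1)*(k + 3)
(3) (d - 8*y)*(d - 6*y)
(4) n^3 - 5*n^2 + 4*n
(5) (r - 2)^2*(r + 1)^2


(1) = (j - 8)^2
(2) = k^2 + 2*k - 3
(3) = d^2 - 14*d*y + 48*y^2
(4) = n*(n - 4)*(n - 1)
(5) = r^4 - 2*r^3 - 3*r^2 + 4*r + 4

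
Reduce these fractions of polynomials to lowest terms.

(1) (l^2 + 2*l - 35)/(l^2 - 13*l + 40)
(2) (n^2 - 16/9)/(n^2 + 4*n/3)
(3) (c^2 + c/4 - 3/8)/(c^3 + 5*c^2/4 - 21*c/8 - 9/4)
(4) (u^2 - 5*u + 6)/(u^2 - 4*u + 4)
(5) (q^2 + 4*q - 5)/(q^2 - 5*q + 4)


(1) = (l + 7)/(l - 8)
(2) = (3*n - 4)/(3*n)
(3) = (2*c - 1)/(2*c^2 + c - 6)
(4) = (u - 3)/(u - 2)
(5) = (q + 5)/(q - 4)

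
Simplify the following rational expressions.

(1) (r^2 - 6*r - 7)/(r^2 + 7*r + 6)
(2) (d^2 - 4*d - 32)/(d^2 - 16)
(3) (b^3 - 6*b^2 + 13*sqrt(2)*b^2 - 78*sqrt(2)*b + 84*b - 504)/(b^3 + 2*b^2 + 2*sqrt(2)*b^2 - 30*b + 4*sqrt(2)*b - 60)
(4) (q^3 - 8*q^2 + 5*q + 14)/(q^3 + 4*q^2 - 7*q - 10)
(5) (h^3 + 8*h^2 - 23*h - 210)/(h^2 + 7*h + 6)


(1) = (r - 7)/(r + 6)
(2) = (d - 8)/(d - 4)
(3) = (b^3 + b^2*(-6 + 13*sqrt(2)) + b*(84 - 78*sqrt(2)) - 504)/(b^3 + b^2*(2 + 2*sqrt(2)) + b*(-30 + 4*sqrt(2)) - 60)
(4) = (q - 7)/(q + 5)
(5) = (h^2 + 2*h - 35)/(h + 1)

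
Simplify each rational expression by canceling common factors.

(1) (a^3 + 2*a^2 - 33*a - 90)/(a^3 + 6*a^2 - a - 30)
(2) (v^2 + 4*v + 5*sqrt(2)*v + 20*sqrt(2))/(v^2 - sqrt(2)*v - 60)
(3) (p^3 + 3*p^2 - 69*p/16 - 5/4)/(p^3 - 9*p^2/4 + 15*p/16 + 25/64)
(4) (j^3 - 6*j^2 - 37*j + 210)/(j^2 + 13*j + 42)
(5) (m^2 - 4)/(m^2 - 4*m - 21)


(1) = (a - 6)/(a - 2)
(2) = (v + 4)/(v - 6*sqrt(2))
(3) = (4*p + 16)/(4*p - 5)
(4) = (j^2 - 12*j + 35)/(j + 7)
(5) = (m^2 - 4)/(m^2 - 4*m - 21)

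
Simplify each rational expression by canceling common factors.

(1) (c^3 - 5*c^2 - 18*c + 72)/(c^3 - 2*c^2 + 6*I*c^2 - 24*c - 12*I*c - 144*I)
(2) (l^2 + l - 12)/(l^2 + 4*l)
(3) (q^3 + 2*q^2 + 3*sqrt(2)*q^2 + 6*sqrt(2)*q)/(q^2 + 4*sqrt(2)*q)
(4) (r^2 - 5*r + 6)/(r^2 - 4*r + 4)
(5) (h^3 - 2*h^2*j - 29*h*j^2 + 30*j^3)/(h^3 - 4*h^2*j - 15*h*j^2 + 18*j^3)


(1) = (c - 3)/(c + 6*I)
(2) = (l - 3)/l
(3) = (q^2 + q*(2 + 3*sqrt(2)) + 6*sqrt(2))/(q + 4*sqrt(2))
(4) = (r - 3)/(r - 2)
(5) = (h + 5*j)/(h + 3*j)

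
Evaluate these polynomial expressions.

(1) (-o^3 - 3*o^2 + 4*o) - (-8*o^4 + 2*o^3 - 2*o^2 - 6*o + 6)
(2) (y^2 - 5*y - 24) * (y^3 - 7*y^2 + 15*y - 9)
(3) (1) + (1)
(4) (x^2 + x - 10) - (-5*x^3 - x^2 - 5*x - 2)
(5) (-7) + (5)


(1) = 8*o^4 - 3*o^3 - o^2 + 10*o - 6
(2) = y^5 - 12*y^4 + 26*y^3 + 84*y^2 - 315*y + 216
(3) = 2
(4) = 5*x^3 + 2*x^2 + 6*x - 8
(5) = -2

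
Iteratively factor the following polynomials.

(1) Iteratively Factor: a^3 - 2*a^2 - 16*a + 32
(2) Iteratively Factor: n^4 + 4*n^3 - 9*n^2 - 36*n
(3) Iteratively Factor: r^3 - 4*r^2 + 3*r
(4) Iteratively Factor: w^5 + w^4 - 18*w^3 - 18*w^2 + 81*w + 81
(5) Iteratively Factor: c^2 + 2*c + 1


(1) = (a + 4)*(a^2 - 6*a + 8) = (a - 4)*(a + 4)*(a - 2)
(2) = (n)*(n^3 + 4*n^2 - 9*n - 36) = n*(n - 3)*(n^2 + 7*n + 12) = n*(n - 3)*(n + 4)*(n + 3)
(3) = (r)*(r^2 - 4*r + 3) = r*(r - 3)*(r - 1)
(4) = (w + 1)*(w^4 - 18*w^2 + 81) = (w + 1)*(w + 3)*(w^3 - 3*w^2 - 9*w + 27) = (w - 3)*(w + 1)*(w + 3)*(w^2 - 9) = (w - 3)*(w + 1)*(w + 3)^2*(w - 3)
(5) = (c + 1)*(c + 1)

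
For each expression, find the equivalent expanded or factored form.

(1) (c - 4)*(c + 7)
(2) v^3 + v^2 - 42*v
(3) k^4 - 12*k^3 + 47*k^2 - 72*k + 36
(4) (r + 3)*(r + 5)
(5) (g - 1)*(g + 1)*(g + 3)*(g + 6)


(1) = c^2 + 3*c - 28
(2) = v*(v - 6)*(v + 7)
(3) = (k - 6)*(k - 3)*(k - 2)*(k - 1)
(4) = r^2 + 8*r + 15
(5) = g^4 + 9*g^3 + 17*g^2 - 9*g - 18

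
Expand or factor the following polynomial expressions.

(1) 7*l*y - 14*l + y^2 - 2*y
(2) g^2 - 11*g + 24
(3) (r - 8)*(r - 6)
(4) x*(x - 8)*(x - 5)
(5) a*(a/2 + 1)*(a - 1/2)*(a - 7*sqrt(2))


(1) = (7*l + y)*(y - 2)
(2) = (g - 8)*(g - 3)
(3) = r^2 - 14*r + 48
(4) = x^3 - 13*x^2 + 40*x
(5) = a^4/2 - 7*sqrt(2)*a^3/2 + 3*a^3/4 - 21*sqrt(2)*a^2/4 - a^2/2 + 7*sqrt(2)*a/2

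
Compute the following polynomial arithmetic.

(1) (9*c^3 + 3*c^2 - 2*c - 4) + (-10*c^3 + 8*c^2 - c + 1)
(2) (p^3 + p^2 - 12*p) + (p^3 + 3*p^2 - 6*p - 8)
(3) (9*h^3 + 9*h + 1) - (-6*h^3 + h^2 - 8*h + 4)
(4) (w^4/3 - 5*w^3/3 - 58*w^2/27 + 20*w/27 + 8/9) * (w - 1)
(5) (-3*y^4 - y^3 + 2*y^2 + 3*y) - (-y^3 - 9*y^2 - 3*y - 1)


(1) = -c^3 + 11*c^2 - 3*c - 3
(2) = 2*p^3 + 4*p^2 - 18*p - 8
(3) = 15*h^3 - h^2 + 17*h - 3
(4) = w^5/3 - 2*w^4 - 13*w^3/27 + 26*w^2/9 + 4*w/27 - 8/9
(5) = -3*y^4 + 11*y^2 + 6*y + 1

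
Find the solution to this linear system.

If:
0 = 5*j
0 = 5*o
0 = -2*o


Then:
j = 0
o = 0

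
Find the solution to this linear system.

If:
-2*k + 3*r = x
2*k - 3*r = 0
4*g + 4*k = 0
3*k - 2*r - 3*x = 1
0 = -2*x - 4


Then:
No Solution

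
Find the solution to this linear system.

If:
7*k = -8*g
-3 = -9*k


Then:
g = -7/24
k = 1/3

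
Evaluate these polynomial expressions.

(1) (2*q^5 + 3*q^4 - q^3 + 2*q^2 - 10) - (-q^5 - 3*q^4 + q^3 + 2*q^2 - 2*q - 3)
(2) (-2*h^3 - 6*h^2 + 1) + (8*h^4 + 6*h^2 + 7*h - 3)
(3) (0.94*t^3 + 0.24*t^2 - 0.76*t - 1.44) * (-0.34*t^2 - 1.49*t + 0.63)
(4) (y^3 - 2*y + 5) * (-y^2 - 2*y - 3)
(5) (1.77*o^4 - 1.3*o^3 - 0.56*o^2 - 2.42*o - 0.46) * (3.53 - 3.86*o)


(1) = 3*q^5 + 6*q^4 - 2*q^3 + 2*q - 7
(2) = 8*h^4 - 2*h^3 + 7*h - 2
(3) = -0.3196*t^5 - 1.4822*t^4 + 0.493*t^3 + 1.7732*t^2 + 1.6668*t - 0.9072
(4) = -y^5 - 2*y^4 - y^3 - y^2 - 4*y - 15
(5) = -6.8322*o^5 + 11.2661*o^4 - 2.4274*o^3 + 7.3644*o^2 - 6.767*o - 1.6238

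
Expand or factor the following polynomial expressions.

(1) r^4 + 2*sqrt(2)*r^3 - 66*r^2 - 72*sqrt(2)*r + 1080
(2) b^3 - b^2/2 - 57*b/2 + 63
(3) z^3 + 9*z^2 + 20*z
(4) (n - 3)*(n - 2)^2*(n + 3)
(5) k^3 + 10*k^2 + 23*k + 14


(1) = (r - 6)*(r + 6)*(r - 3*sqrt(2))*(r + 5*sqrt(2))
(2) = (b - 7/2)*(b - 3)*(b + 6)
(3) = z*(z + 4)*(z + 5)
(4) = n^4 - 4*n^3 - 5*n^2 + 36*n - 36
(5) = (k + 1)*(k + 2)*(k + 7)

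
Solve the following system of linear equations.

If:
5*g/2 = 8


Then:
g = 16/5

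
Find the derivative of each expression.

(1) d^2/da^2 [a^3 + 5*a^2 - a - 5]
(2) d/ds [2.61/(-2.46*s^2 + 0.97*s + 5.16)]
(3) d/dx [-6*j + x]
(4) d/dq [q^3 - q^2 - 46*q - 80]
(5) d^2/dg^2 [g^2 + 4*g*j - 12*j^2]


(1) = 6*a + 10
(2) = (12.8412*s - 2.5317)/(-2.46*s^2 + 0.97*s + 5.16)^2
(3) = 1
(4) = 3*q^2 - 2*q - 46
(5) = 2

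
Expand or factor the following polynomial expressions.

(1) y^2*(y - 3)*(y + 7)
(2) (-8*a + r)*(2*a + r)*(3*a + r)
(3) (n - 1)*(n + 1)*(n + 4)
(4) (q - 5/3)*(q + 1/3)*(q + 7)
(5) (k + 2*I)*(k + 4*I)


(1) = y^4 + 4*y^3 - 21*y^2
(2) = -48*a^3 - 34*a^2*r - 3*a*r^2 + r^3
(3) = n^3 + 4*n^2 - n - 4
(4) = q^3 + 17*q^2/3 - 89*q/9 - 35/9
(5) = k^2 + 6*I*k - 8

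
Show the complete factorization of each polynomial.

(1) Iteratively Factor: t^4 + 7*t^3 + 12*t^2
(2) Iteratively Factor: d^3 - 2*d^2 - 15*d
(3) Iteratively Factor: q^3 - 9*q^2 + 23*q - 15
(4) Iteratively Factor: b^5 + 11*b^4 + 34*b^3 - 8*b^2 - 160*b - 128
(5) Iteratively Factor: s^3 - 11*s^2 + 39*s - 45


(1) = (t + 3)*(t^3 + 4*t^2) = t*(t + 3)*(t^2 + 4*t) = t*(t + 3)*(t + 4)*(t)
(2) = (d + 3)*(d^2 - 5*d) = (d - 5)*(d + 3)*(d)
(3) = (q - 1)*(q^2 - 8*q + 15) = (q - 5)*(q - 1)*(q - 3)
(4) = (b + 4)*(b^4 + 7*b^3 + 6*b^2 - 32*b - 32) = (b + 4)^2*(b^3 + 3*b^2 - 6*b - 8) = (b - 2)*(b + 4)^2*(b^2 + 5*b + 4) = (b - 2)*(b + 4)^3*(b + 1)
(5) = (s - 3)*(s^2 - 8*s + 15) = (s - 3)^2*(s - 5)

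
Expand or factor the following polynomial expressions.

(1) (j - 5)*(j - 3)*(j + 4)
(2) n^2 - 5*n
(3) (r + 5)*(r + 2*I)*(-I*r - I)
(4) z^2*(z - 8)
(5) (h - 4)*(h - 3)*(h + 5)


(1) = j^3 - 4*j^2 - 17*j + 60
(2) = n*(n - 5)
(3) = -I*r^3 + 2*r^2 - 6*I*r^2 + 12*r - 5*I*r + 10
(4) = z^3 - 8*z^2
(5) = h^3 - 2*h^2 - 23*h + 60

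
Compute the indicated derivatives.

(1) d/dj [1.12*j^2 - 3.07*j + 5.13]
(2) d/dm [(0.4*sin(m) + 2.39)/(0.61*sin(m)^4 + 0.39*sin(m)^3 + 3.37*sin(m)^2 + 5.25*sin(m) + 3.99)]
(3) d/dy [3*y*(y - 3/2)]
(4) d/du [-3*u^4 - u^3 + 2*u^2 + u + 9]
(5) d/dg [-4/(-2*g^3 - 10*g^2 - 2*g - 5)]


(1) = 2.24*j - 3.07
(2) = -(0.732*sin(m)^4 + 6.1436*sin(m)^3 + 4.1443*sin(m)^2 + 16.1086*sin(m) + 10.9515)*cos(m)/(0.61*sin(m)^4 + 0.39*sin(m)^3 + 3.37*sin(m)^2 + 5.25*sin(m) + 3.99)^2
(3) = 6*y - 9/2
(4) = -12*u^3 - 3*u^2 + 4*u + 1
(5) = 8*(-3*g^2 - 10*g - 1)/(2*g^3 + 10*g^2 + 2*g + 5)^2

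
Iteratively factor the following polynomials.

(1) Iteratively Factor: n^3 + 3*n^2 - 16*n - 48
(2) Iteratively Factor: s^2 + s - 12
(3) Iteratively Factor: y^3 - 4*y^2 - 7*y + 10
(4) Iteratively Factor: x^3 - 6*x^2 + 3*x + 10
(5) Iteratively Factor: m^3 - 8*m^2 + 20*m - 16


(1) = (n - 4)*(n^2 + 7*n + 12) = (n - 4)*(n + 4)*(n + 3)
(2) = (s + 4)*(s - 3)
(3) = (y + 2)*(y^2 - 6*y + 5) = (y - 5)*(y + 2)*(y - 1)
(4) = (x + 1)*(x^2 - 7*x + 10) = (x - 2)*(x + 1)*(x - 5)
(5) = (m - 2)*(m^2 - 6*m + 8) = (m - 4)*(m - 2)*(m - 2)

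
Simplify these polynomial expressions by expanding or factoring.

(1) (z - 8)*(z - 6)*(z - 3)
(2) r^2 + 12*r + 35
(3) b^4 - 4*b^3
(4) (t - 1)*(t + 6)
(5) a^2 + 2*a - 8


(1) = z^3 - 17*z^2 + 90*z - 144
(2) = (r + 5)*(r + 7)
(3) = b^3*(b - 4)
(4) = t^2 + 5*t - 6
(5) = (a - 2)*(a + 4)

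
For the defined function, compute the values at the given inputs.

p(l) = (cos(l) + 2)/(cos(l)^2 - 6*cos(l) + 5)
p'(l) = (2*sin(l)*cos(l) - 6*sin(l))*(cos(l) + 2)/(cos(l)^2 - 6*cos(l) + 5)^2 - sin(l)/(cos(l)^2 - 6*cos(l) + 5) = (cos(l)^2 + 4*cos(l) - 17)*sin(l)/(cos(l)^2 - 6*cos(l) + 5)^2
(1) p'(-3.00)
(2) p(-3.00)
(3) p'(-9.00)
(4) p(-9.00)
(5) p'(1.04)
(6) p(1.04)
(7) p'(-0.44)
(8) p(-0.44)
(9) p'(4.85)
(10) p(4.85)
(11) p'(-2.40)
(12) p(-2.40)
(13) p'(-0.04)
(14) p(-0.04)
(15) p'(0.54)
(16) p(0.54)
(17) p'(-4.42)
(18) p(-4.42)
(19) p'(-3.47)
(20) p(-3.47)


(1) = 0.02
(2) = 0.08
(3) = 0.06
(4) = 0.10
(5) = -2.58
(6) = 1.13
(7) = 35.17
(8) = 7.45
(9) = 0.92
(10) = 0.51
(11) = 0.13
(12) = 0.13
(13) = 46875.00
(14) = 937.19
(15) = -18.99
(16) = 4.85
(17) = -0.37
(18) = 0.25
(19) = -0.05
(20) = 0.09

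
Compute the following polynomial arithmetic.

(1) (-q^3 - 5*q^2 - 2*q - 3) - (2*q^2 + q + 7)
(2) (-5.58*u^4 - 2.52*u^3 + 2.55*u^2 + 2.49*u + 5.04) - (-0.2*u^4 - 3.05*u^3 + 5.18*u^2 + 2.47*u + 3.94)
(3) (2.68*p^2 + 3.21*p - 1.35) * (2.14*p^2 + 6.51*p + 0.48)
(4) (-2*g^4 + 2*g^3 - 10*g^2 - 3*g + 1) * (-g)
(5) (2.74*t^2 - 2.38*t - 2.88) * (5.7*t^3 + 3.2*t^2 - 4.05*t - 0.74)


(1) = -q^3 - 7*q^2 - 3*q - 10
(2) = -5.38*u^4 + 0.53*u^3 - 2.63*u^2 + 0.02*u + 1.1
(3) = 5.7352*p^4 + 24.3162*p^3 + 19.2945*p^2 - 7.2477*p - 0.648
(4) = 2*g^5 - 2*g^4 + 10*g^3 + 3*g^2 - g
(5) = 15.618*t^5 - 4.798*t^4 - 35.129*t^3 - 1.6046*t^2 + 13.4252*t + 2.1312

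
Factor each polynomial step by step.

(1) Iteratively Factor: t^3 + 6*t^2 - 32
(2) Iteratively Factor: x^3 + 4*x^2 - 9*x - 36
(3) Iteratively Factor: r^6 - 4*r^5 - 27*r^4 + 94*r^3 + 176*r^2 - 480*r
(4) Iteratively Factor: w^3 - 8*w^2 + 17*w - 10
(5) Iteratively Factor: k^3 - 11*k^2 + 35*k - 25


(1) = (t - 2)*(t^2 + 8*t + 16) = (t - 2)*(t + 4)*(t + 4)
(2) = (x + 4)*(x^2 - 9) = (x - 3)*(x + 4)*(x + 3)
(3) = (r - 4)*(r^5 - 27*r^3 - 14*r^2 + 120*r) = r*(r - 4)*(r^4 - 27*r^2 - 14*r + 120) = r*(r - 5)*(r - 4)*(r^3 + 5*r^2 - 2*r - 24) = r*(r - 5)*(r - 4)*(r + 3)*(r^2 + 2*r - 8) = r*(r - 5)*(r - 4)*(r + 3)*(r + 4)*(r - 2)
(4) = (w - 1)*(w^2 - 7*w + 10) = (w - 2)*(w - 1)*(w - 5)
(5) = (k - 5)*(k^2 - 6*k + 5) = (k - 5)^2*(k - 1)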